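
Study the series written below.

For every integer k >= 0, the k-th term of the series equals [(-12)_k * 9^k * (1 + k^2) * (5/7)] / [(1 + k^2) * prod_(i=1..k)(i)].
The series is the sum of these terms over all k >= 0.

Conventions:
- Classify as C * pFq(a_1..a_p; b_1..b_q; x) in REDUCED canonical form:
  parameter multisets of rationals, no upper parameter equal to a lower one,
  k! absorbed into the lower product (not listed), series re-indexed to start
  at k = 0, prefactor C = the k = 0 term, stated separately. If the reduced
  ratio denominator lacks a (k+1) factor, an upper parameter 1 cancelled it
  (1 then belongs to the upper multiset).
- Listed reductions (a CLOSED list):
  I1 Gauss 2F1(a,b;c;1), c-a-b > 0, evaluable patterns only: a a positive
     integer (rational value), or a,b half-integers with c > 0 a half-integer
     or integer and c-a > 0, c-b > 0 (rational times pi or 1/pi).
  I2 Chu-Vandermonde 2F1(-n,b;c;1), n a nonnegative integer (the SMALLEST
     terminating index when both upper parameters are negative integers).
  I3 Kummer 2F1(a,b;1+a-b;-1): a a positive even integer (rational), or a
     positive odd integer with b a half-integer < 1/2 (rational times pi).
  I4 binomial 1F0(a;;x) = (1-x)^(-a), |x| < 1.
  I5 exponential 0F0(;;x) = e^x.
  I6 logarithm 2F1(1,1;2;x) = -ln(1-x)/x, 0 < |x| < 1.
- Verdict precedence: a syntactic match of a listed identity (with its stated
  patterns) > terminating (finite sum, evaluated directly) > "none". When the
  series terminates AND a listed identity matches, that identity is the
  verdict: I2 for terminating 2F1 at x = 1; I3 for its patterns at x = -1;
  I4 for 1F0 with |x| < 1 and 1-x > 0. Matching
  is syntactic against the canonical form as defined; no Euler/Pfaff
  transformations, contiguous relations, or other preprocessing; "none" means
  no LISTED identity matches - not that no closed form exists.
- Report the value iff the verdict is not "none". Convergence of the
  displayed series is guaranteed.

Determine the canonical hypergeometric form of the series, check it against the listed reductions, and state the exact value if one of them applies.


Classification (C = 5/7): 1F0 with upper {-12}, lower {-}, argument x = 9. Verdict: terminating at k = 12: the factor (-12)_k kills every later term; summing the 13 survivors is exact. Value: 343597383680/7.

The tell: x = 9 and striking the common factor k^2 + 1 reduces the term (prefactor 5/7).
Term ratio: r(k) = 9 * (k-12) / [(k+1)] - rational in k. x = 9; t_0 = 5/7; negate the roots.


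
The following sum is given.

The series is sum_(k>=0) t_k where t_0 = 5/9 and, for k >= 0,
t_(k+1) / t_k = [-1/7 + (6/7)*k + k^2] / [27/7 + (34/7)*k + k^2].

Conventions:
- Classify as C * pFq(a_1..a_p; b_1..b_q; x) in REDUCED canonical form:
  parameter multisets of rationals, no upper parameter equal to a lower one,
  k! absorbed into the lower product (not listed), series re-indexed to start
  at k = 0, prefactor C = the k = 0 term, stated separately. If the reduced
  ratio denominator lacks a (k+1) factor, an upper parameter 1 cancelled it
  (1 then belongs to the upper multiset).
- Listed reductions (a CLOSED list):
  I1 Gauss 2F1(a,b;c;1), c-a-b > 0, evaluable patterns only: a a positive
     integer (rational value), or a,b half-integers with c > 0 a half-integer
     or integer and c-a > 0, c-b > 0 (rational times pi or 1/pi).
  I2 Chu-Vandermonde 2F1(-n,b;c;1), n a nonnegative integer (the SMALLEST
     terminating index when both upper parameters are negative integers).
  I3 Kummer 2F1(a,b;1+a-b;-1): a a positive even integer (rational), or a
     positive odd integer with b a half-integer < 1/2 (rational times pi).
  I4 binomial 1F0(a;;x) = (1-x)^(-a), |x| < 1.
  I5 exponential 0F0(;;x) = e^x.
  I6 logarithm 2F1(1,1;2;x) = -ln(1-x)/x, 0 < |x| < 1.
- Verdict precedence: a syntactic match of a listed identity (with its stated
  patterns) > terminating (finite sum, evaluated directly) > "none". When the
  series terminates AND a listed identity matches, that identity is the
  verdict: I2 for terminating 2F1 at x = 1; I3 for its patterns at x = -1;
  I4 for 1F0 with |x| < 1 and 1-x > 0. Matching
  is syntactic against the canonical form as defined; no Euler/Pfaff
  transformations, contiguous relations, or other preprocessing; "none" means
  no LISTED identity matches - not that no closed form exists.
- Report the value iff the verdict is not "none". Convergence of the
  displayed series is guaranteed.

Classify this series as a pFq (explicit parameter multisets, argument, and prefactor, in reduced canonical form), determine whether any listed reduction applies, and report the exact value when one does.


First insight: x = 1 and the expanded ratio factors over Q; prefactor 5/9, roots give parameters.
Step ratio: r(k) = 1 * (k-1/7) (k+1) / [(k+27/7) (k+1)] - rational in k, leading ratio 1; with t_0 = 5/9, classification follows.

Classification (C = 5/9): 2F1 with upper {-1/7, 1}, lower {27/7}, argument x = 1. Verdict: this is the Gauss summation I1 (x = 1: the Gamma ratio telescopes since c-a-b = 3 > 0 and a = 1 in Z>0). Its exact value is 100/189.


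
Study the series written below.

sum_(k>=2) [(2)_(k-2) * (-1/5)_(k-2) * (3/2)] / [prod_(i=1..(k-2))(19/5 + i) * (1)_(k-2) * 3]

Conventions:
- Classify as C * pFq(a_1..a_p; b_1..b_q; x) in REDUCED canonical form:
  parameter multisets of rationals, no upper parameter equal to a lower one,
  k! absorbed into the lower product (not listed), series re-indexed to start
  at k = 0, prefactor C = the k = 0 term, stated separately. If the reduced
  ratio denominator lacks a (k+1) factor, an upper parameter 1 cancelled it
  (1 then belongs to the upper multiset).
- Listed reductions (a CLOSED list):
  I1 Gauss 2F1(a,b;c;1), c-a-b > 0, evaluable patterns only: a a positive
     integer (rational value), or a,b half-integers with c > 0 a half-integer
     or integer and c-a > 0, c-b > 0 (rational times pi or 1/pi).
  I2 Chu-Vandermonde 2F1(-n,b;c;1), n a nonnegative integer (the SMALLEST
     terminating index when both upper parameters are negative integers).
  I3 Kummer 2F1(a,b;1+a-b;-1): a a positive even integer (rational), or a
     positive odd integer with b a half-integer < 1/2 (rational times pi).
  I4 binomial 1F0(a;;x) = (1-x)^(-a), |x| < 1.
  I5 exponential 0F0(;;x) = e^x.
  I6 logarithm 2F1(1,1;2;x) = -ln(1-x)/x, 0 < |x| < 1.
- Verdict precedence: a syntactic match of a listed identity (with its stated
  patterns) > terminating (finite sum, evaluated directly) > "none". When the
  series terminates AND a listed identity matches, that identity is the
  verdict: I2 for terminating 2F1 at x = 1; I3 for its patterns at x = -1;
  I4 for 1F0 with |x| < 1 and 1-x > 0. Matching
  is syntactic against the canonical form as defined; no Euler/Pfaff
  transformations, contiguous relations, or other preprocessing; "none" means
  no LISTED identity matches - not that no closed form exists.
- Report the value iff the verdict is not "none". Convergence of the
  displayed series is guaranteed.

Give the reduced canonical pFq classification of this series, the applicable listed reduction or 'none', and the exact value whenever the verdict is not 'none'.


First insight: t_0 being 1/2, the lower running product (prefactor 1/2) is a rising factorial.
Ratio: r(k) = 1 * (k-1/5) (k+2) / [(k+24/5) (k+1)] - rational in k. x = 1; t_0 = 1/2; negate the roots.

Prefactor 1/2, argument 1: 2F1 with upper {-1/5, 2} over lower {24/5}. Verdict: Gauss's theorem (I1) applies (x = 1: the Gamma ratio telescopes since c-a-b = 3 > 0 and a = 2 in Z>0). Value: 133/300.


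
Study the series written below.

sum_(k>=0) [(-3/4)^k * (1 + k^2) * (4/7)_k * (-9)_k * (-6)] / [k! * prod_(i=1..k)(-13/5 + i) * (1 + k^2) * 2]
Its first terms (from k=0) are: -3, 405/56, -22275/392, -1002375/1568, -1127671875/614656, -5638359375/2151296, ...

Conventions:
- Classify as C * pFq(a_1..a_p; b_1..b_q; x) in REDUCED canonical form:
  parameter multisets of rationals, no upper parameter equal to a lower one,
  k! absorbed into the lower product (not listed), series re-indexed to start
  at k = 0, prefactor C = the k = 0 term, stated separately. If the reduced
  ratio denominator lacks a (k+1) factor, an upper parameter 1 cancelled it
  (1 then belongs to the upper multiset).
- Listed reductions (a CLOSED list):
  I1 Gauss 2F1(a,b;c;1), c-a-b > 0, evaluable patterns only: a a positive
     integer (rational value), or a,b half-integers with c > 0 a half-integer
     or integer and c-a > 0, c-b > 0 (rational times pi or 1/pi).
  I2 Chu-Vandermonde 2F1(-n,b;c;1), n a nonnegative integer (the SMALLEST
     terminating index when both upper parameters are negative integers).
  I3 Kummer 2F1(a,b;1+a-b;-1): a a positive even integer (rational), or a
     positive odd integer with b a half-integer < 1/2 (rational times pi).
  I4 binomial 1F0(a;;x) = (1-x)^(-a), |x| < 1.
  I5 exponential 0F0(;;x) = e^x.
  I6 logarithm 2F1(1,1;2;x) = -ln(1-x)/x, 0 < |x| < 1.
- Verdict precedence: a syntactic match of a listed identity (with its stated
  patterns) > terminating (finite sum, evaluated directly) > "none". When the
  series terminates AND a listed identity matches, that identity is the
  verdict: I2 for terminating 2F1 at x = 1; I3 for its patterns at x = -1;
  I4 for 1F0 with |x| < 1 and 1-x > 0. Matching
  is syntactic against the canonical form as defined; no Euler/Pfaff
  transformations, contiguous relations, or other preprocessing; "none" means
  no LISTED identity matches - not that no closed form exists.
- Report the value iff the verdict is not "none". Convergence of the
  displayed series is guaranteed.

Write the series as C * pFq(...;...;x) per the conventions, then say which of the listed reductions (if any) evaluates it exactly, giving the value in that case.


Reduced: x = -3/4, 2F1, upper = {-9, 4/7}, lower = {-8/5}, C = -3. Verdict: terminating - upper parameter -9 makes this a finite sum (last index 9), evaluated exactly. Sum: -21719767217704971717/2517672516911104.

The tell: x = (-3/4) and the lower running product (C = -3) is a rising factorial.
Ratio: r(k) = (-3/4) * (k-9) (k+4/7) / [(k-8/5) (k+1)] - poly over poly, x = (-3/4) from leading terms; C = -3 at k = 0.


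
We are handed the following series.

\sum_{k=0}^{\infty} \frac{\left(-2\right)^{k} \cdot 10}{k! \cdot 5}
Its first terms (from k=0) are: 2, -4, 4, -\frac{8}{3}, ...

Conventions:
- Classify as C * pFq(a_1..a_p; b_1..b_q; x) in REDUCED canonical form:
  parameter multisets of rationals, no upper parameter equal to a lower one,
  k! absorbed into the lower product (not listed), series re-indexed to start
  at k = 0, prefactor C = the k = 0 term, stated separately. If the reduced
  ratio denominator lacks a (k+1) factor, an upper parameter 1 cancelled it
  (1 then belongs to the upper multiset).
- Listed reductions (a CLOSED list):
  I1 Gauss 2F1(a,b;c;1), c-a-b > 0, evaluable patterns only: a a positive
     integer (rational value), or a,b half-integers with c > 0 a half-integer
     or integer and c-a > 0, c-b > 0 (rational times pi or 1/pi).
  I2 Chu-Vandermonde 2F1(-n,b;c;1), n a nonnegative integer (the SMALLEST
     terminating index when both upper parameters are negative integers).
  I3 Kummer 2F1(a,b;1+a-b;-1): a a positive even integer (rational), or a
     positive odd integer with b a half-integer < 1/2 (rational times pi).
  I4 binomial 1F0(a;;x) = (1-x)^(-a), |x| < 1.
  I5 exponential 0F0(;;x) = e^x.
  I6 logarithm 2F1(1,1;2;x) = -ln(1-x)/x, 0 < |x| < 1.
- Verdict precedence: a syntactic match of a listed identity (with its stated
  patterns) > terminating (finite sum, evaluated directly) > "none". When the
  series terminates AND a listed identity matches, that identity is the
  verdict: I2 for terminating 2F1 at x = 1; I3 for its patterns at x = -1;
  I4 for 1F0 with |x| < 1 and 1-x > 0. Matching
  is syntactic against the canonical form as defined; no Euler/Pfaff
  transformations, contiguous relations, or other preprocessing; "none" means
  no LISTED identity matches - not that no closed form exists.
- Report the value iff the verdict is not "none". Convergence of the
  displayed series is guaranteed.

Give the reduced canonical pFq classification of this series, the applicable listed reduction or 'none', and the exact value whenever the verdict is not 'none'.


With C = 2: the canonical form is 0F0(-; -; -2). Verdict: exponential (I5) applies (the 0F0 exponential series at x = -2). Value: 2 \cdot e^{-2}.

Key step: t_0 being 2, the constant factors (prefactor 2) combine into one prefactor.
Ratio: r(k) = -2 * 1 / [(k+1)] - poly over poly, x = -2 from leading terms; C = 2 at k = 0.


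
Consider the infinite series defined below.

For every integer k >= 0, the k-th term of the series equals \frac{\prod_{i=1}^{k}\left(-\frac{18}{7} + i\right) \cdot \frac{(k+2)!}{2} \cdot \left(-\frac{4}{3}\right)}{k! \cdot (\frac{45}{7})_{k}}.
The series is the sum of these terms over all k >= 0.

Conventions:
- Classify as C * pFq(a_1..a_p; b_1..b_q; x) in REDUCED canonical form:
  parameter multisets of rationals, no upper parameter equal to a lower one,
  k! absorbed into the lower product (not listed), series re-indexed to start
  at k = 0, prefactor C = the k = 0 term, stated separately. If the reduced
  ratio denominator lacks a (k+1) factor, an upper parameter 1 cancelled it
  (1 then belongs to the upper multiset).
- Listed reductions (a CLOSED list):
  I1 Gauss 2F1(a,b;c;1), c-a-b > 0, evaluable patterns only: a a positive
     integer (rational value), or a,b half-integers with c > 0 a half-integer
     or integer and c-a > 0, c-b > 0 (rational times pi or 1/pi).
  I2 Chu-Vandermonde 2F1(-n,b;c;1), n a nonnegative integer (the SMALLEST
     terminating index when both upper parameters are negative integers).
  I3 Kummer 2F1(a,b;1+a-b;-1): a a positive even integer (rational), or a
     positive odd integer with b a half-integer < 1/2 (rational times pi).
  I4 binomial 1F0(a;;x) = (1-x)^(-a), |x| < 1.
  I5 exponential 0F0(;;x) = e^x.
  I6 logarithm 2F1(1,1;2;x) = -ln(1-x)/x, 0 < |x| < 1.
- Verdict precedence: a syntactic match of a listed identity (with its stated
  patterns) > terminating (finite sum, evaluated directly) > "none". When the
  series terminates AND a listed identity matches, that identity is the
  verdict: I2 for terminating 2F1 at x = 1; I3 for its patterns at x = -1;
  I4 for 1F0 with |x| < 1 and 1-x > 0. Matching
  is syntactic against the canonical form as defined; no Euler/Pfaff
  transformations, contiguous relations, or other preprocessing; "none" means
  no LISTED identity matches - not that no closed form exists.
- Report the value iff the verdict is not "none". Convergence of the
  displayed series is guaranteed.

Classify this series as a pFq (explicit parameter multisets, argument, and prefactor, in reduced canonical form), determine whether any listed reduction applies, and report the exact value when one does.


At argument 1: a 2F1 with upper {-\frac{11}{7}, 3}, lower {\frac{45}{7}}, scaled by C = -\frac{4}{3}. Verdict: Gauss's theorem (I1) matches (x = 1: the Gamma ratio telescopes since c-a-b = 5 > 0 and a = 3 in Z>0). Hence: -\frac{18848}{36015}.

First insight: from the first term -\frac{4}{3}: the factorial ratio (C = -4/3) (k+a-1)!/(a-1)! is a rising factorial (a)_k.
Consecutive-term ratio: r(k) = 1 * (k-\frac{11}{7}) (k+3) / [(k+\frac{45}{7}) (k+1)] - rational in k, leading ratio 1; with t_0 = -\frac{4}{3}, classification follows.


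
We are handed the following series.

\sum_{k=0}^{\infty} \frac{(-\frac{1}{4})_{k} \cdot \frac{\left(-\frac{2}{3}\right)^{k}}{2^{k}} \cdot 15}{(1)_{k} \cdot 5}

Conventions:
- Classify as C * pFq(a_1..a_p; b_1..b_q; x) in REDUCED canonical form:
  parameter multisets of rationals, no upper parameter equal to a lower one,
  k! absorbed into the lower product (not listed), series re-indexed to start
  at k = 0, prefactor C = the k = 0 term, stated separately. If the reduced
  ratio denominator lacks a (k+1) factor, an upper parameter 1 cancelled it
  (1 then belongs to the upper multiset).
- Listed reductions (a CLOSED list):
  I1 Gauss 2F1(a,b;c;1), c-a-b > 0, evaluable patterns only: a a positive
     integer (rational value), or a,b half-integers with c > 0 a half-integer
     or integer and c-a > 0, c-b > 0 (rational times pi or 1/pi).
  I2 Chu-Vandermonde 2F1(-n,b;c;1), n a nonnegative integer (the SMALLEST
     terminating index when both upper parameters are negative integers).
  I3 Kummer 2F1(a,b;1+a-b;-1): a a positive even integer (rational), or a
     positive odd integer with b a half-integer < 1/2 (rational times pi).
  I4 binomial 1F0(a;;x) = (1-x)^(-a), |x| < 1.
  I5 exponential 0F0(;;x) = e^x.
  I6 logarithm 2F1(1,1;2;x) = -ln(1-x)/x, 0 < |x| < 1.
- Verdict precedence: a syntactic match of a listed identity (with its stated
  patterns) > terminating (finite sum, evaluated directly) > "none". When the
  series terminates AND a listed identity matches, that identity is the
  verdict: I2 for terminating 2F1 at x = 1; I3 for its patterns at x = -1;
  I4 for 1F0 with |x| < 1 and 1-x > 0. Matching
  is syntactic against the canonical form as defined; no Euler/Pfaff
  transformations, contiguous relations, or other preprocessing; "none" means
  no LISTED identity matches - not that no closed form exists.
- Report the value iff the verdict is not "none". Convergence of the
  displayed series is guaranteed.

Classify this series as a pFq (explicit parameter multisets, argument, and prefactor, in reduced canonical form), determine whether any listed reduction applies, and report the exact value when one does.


At argument -\frac{1}{3}: a 1F0 with upper {-\frac{1}{4}}, lower {-}, scaled by C = 3. Verdict: the I4 binomial reduction fires (the 1F0 binomial series: exponent 1/4, x = -\frac{1}{3}). Sum: 3 \cdot \left(\frac{4}{3}\right)^{\frac{1}{4}}.

Key step: t_0 being 3, (1)_k (prefactor 3) is k! itself.
Ratio: r(k) = -\frac{1}{3} * (k-\frac{1}{4}) / [(k+1)] - rational in k. x = -\frac{1}{3}; t_0 = 3; negate the roots.


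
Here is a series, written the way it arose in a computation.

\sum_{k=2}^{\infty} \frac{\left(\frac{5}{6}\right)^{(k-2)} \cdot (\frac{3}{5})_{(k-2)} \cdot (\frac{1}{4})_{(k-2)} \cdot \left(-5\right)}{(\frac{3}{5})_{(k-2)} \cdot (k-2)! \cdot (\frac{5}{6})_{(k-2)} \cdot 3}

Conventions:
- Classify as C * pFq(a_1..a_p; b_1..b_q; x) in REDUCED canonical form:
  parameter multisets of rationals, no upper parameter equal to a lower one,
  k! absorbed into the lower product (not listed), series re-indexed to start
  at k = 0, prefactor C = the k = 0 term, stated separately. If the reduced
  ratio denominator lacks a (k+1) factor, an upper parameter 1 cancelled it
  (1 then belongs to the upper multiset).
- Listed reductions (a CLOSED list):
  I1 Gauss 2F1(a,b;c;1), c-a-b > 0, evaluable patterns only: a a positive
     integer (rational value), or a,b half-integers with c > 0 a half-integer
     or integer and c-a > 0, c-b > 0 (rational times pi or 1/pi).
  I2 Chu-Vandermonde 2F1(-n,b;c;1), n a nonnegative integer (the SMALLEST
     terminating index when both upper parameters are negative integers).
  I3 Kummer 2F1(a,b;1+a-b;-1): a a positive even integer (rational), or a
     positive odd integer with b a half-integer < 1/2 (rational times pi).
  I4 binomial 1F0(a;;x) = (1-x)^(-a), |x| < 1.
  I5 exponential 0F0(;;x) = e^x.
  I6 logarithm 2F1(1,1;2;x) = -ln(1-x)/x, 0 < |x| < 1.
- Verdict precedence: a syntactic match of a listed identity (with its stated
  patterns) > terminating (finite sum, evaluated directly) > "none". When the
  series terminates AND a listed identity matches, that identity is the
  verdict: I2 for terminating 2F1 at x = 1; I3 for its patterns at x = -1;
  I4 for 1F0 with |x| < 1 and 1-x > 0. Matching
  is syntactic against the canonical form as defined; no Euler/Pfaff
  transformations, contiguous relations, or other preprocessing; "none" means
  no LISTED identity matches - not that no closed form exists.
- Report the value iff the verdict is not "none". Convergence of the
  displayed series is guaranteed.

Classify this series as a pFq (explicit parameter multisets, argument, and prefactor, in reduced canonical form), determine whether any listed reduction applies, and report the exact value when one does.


Classification (C = -\frac{5}{3}): 1F1 with upper {\frac{1}{4}}, lower {\frac{5}{6}}, argument x = \frac{5}{6}. Verdict: none here - no I1-I6 shape fits x = \frac{5}{6} with lower {\frac{5}{6}}.

First insight: from the first term -\frac{5}{3}: the parameter 3/5 appears in both the upper and lower lists and cancels.
Step ratio: r(k) = \frac{5}{6} * (k+\frac{1}{4}) / [(k+\frac{5}{6}) (k+1)] - rational; roots negated = parameters, x = \frac{5}{6}, C = -\frac{5}{3}.


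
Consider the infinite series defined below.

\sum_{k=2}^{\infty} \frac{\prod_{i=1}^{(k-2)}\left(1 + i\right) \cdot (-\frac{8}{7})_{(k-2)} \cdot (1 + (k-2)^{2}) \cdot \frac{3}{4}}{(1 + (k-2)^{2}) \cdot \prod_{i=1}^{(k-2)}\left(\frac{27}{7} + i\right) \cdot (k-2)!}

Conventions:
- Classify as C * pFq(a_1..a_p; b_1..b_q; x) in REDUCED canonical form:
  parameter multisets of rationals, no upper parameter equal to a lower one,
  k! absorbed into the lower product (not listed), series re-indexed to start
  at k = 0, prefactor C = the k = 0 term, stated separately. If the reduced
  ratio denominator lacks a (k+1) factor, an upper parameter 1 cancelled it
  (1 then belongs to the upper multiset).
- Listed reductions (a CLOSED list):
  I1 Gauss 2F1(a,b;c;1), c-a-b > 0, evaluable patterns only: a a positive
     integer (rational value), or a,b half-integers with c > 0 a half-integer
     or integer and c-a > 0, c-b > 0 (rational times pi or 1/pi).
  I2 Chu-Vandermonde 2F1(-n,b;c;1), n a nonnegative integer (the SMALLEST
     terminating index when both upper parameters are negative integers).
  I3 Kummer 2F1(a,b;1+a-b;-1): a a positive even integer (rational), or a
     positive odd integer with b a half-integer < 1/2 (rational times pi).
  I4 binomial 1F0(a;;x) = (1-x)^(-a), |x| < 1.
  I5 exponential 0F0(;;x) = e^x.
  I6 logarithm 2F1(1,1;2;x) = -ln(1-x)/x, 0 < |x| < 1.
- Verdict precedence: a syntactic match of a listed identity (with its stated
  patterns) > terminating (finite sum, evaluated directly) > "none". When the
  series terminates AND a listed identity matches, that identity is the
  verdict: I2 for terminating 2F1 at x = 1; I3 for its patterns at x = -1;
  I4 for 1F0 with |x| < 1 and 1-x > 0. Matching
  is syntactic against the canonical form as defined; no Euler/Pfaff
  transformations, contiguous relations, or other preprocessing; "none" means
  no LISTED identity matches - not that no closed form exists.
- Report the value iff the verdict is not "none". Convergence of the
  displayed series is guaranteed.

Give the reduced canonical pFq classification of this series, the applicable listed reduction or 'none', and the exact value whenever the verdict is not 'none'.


Key observation: x = 1 and striking the common factor k^2 + 1 reduces the term (C = 3/4).
Consecutive-term ratio: r(k) = 1 * (k-\frac{8}{7}) (k+2) / [(k+\frac{34}{7}) (k+1)] - rational in k, leading ratio 1; with t_0 = \frac{3}{4}, classification follows.

Reduced: x = 1, 2F1, upper = {-\frac{8}{7}, 2}, lower = {\frac{34}{7}}, C = \frac{3}{4}. Verdict: Gauss (I1, integer-parameter pattern) fires (x = 1: the Gamma ratio telescopes since c-a-b = 4 > 0 and a = 2 in Z>0). Exact value: \frac{81}{196}.


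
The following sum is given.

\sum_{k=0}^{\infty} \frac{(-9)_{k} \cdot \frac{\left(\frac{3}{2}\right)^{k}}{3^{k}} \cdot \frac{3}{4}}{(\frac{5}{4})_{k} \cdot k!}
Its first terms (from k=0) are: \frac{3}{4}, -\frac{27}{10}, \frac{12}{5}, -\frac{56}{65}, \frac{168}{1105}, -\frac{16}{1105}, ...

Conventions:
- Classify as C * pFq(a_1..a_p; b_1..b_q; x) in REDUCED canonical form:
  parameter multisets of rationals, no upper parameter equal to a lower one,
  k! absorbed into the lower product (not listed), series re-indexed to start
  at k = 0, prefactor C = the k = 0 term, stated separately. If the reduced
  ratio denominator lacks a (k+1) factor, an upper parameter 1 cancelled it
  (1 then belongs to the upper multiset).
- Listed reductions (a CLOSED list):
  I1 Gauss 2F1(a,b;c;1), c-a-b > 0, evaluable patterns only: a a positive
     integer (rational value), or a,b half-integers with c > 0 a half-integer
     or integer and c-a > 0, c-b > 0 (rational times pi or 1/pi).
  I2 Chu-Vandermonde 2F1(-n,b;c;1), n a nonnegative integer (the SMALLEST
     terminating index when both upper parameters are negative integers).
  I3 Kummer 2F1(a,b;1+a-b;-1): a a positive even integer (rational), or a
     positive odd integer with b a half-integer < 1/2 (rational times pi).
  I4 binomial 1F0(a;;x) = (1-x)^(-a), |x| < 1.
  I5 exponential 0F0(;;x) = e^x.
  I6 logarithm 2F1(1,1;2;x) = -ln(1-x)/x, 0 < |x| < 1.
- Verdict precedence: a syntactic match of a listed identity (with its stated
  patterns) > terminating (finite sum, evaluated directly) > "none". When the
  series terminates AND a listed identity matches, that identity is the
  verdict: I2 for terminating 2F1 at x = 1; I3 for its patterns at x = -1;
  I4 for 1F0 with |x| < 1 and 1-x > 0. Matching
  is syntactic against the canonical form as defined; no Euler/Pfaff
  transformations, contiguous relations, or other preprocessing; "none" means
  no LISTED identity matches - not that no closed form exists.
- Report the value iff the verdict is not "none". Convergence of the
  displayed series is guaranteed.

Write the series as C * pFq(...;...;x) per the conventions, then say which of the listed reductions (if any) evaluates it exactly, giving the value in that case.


With C = \frac{3}{4}: the canonical form is 1F1(-9; \frac{5}{4}; \frac{1}{2}). Verdict: terminating - upper parameter -9 makes this a finite sum (last index 9), evaluated exactly. Its exact value is -\frac{67351653773}{246499753500}.

Structural cue: x = \frac{1}{2} and the two k-th powers (C = 3/4) combine into one argument.
Term ratio: r(k) = \frac{1}{2} * (k-9) / [(k+\frac{5}{4}) (k+1)] - rational in k, leading ratio \frac{1}{2}; with t_0 = \frac{3}{4}, classification follows.


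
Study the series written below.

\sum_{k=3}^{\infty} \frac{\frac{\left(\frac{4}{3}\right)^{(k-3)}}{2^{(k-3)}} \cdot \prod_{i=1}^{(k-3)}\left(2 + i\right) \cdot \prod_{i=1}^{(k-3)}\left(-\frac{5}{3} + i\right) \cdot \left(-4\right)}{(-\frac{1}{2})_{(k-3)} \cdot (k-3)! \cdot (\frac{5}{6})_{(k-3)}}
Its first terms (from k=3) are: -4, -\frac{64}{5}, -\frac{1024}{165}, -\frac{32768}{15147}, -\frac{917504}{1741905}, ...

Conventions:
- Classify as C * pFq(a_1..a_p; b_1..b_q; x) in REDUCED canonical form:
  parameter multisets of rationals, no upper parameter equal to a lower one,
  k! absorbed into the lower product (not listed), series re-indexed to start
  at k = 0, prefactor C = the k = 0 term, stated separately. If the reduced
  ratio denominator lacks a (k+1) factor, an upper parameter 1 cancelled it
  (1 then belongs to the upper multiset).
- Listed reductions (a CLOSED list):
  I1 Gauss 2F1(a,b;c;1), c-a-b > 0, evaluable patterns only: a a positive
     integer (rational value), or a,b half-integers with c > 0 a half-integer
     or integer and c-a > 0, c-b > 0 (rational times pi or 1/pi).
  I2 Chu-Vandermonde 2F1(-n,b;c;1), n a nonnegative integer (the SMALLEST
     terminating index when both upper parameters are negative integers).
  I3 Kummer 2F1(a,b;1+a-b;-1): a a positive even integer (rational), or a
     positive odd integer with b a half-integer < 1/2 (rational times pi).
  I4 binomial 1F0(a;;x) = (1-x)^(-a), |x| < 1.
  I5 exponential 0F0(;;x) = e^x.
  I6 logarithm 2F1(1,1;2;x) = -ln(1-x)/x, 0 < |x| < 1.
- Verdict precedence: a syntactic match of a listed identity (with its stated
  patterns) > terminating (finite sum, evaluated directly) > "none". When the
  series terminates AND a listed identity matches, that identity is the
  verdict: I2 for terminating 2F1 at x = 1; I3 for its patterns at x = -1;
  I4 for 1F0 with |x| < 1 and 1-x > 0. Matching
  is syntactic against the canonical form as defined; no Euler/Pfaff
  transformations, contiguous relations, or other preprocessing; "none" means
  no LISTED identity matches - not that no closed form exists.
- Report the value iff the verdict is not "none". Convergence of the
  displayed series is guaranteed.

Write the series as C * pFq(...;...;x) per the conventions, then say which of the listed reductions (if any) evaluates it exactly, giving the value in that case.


The tell: with t_0 = -4, the two k-th powers (C = -4) combine into one argument.
Ratio: r(k) = \frac{2}{3} * (k-\frac{2}{3}) (k+3) / [(k-\frac{1}{2}) (k+\frac{5}{6}) (k+1)] - poly over poly, x = \frac{2}{3} from leading terms; C = -4 at k = 0.

Prefactor -4, argument \frac{2}{3}: 2F2 with upper {-\frac{2}{3}, 3} over lower {-\frac{1}{2}, \frac{5}{6}}. Verdict: no listed reduction: x = \frac{2}{3} and upper {-\frac{2}{3}, 3} fail every I1-I6 pattern.


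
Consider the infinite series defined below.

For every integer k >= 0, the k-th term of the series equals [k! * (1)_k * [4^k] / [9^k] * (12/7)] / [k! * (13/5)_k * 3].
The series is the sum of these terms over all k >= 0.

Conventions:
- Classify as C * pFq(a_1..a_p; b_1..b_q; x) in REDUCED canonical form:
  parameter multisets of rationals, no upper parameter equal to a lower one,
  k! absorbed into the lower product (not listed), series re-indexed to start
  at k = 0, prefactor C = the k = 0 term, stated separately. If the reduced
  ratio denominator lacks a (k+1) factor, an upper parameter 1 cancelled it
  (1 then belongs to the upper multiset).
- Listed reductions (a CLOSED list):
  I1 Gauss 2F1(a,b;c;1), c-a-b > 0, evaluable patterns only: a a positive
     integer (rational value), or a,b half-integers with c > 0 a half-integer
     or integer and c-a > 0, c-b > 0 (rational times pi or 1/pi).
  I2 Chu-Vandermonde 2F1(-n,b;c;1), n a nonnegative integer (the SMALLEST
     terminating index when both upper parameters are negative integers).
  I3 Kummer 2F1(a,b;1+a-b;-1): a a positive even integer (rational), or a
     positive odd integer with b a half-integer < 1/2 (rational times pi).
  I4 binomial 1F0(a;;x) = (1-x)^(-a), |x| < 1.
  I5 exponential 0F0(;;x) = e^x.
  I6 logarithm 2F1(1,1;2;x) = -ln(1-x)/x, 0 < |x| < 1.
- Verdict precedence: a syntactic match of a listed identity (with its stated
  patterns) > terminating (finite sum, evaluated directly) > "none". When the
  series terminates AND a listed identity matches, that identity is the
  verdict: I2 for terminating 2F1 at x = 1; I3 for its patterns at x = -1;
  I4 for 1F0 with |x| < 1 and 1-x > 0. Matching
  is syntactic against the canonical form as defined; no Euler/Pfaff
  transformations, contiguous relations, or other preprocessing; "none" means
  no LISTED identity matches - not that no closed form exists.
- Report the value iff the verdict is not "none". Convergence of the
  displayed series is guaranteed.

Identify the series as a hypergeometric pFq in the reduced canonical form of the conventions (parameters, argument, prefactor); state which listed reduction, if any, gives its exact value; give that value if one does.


Reduced: x = 4/9, 2F1, upper = {1, 1}, lower = {13/5}, C = 4/7. Verdict: no listed reduction: x = 4/9 and upper {1, 1} fail every I1-I6 pattern.

First insight: t_0 being 4/7, the constant factors (C = 4/7) combine into one prefactor.
Adjacent-term ratio: r(k) = (4/9) * (k+1) (k+1) / [(k+13/5) (k+1)] - rational in k. x = (4/9); t_0 = 4/7; negate the roots.


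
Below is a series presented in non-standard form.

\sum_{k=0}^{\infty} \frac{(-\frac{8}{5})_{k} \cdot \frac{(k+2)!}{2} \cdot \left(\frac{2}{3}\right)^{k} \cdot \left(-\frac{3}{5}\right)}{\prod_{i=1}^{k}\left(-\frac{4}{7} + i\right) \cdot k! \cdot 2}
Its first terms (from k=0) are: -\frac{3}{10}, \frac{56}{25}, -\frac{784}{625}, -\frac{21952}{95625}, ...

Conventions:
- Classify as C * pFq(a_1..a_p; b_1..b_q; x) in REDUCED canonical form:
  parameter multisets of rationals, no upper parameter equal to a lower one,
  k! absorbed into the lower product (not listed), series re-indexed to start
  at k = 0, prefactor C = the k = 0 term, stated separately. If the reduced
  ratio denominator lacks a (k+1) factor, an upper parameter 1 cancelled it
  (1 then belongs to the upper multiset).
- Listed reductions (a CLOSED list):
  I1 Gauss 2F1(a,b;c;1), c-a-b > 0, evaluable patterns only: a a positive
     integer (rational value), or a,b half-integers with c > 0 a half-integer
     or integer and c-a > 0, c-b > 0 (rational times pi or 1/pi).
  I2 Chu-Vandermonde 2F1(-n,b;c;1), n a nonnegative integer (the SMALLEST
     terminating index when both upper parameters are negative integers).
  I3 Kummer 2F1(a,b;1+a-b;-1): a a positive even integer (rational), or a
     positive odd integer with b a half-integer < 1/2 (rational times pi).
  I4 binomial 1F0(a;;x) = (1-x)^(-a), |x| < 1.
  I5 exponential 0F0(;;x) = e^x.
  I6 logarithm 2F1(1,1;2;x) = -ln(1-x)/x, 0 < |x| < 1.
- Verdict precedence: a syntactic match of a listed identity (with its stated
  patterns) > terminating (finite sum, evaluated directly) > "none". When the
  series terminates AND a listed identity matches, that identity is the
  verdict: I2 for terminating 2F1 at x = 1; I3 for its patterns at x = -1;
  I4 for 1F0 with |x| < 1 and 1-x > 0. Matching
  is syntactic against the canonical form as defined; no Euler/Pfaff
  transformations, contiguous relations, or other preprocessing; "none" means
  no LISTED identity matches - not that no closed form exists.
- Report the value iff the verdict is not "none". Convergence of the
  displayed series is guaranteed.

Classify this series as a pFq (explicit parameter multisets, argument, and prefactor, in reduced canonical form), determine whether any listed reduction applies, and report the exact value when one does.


With C = -\frac{3}{10}: the canonical form is 2F1(-\frac{8}{5}, 3; \frac{3}{7}; \frac{2}{3}). Verdict: none - this 2F1 at x = \frac{2}{3} matches no listed pattern, and upper {-\frac{8}{5}, 3} holds no stopper.

Key observation: from the first term -\frac{3}{10}: the lower running product (C = -3/10, x = 2/3) is a rising factorial.
Ratio: r(k) = \frac{2}{3} * (k-\frac{8}{5}) (k+3) / [(k+\frac{3}{7}) (k+1)] - rational in k. x = \frac{2}{3}; t_0 = -\frac{3}{10}; negate the roots.


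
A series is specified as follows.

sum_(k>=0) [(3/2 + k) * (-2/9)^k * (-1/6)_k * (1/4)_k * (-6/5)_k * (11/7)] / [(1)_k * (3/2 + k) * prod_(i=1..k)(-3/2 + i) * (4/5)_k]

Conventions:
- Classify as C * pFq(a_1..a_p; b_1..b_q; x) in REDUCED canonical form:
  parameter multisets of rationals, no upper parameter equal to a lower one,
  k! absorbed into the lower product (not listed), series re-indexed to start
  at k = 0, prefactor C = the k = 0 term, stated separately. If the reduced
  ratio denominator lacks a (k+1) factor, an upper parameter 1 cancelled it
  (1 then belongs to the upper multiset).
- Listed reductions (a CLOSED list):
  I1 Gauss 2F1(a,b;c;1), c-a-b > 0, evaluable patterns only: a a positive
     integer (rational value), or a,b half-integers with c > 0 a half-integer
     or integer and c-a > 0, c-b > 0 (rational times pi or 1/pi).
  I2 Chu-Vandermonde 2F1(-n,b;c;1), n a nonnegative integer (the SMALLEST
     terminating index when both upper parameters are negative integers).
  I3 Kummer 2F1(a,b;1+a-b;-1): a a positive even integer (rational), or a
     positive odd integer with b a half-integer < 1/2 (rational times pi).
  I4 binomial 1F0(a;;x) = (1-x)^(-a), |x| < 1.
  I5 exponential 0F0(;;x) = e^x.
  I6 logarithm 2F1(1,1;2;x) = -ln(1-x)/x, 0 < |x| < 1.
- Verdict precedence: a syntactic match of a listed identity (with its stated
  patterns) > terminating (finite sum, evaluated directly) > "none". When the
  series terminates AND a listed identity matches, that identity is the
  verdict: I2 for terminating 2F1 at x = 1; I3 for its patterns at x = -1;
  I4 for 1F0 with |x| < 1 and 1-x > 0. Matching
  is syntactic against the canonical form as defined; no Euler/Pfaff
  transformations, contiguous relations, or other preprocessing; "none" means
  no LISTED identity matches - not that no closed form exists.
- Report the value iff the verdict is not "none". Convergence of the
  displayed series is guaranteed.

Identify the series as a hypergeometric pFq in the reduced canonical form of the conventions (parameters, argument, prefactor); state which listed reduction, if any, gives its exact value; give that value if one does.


At argument -2/9: a 3F2 with upper {-6/5, -1/6, 1/4}, lower {-1/2, 4/5}, scaled by C = 11/7. Verdict: no listed reduction: x = -2/9 and upper {-6/5, -1/6, 1/4} fail every I1-I6 pattern.

Key step: t_0 being 11/7, the lower running product (C = 11/7) is a rising factorial.
Consecutive-term ratio: r(k) = (-2/9) * (k-6/5) (k-1/6) (k+1/4) / [(k-1/2) (k+4/5) (k+1)] - poly over poly, x = (-2/9) from leading terms; C = 11/7 at k = 0.


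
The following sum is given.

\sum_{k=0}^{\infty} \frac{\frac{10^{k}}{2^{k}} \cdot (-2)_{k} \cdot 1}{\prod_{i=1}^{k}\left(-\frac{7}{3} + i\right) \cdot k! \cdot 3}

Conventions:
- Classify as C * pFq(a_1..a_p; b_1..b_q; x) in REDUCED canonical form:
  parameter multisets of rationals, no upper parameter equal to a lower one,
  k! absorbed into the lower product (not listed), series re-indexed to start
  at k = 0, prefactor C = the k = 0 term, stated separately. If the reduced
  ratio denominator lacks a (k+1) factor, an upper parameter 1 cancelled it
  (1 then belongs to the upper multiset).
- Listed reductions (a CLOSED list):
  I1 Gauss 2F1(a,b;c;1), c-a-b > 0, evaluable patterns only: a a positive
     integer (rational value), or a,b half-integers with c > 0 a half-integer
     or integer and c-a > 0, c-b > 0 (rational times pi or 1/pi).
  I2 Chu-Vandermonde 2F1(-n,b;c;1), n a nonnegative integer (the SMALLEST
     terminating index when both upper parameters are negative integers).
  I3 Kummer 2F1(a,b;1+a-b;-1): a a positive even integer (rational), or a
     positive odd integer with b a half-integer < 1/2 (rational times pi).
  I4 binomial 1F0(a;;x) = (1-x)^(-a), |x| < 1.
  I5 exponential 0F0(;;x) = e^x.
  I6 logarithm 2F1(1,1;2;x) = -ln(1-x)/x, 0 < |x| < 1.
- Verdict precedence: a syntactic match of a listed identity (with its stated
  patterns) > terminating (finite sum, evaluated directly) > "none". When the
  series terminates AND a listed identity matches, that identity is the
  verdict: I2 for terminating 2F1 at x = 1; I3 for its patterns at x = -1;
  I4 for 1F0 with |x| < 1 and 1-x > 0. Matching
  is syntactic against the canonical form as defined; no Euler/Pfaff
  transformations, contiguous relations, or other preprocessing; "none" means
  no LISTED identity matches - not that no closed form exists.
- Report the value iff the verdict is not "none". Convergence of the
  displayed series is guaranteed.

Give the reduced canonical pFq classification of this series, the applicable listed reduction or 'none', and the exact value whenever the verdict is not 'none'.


First insight: with t_0 = \frac{1}{3}, the two k-th powers (C = 1/3, x = 5) combine into one argument.
Ratio: r(k) = 5 * (k-2) / [(k-\frac{4}{3}) (k+1)] ; factor over Q: parameters, x = 5, and C = \frac{1}{3}.

Canonical form: C = \frac{1}{3} times 1F1 with upper {-2}, lower {-\frac{4}{3}}, x = 5. Verdict: terminating (-2 upstairs). 3 nonzero terms in all; added directly. Value: \frac{259}{12}.


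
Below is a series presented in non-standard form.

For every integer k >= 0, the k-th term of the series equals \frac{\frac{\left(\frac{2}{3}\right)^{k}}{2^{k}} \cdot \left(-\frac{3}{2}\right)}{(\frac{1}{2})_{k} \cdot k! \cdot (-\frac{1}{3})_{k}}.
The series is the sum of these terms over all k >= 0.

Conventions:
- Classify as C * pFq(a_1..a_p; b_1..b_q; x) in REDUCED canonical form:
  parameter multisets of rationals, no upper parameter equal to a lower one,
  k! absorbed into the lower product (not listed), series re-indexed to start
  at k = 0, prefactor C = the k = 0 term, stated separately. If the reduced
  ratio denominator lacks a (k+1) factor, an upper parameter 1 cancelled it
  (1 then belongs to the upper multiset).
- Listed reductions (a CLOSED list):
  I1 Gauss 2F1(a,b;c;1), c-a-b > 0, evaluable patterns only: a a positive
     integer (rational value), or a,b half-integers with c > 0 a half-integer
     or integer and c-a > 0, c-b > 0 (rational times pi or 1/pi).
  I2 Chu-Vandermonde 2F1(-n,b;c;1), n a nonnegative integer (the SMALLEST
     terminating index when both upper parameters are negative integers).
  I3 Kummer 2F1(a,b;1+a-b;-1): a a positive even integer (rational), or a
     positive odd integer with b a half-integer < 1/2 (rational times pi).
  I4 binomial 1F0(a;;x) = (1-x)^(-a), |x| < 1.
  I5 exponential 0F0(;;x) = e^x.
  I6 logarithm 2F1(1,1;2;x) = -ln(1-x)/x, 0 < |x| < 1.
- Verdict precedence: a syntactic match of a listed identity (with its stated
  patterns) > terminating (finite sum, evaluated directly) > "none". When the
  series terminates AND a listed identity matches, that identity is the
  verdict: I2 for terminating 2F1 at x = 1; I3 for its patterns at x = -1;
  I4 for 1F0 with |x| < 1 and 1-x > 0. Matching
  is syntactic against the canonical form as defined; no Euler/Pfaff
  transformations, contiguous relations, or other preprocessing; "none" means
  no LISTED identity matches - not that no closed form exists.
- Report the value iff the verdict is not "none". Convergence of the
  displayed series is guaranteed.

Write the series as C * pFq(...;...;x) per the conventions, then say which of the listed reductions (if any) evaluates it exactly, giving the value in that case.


Canonical form: C = -\frac{3}{2} times 0F2 with upper {-}, lower {-\frac{1}{3}, \frac{1}{2}}, x = \frac{1}{3}. Verdict: none - at argument \frac{1}{3} the multisets {-} ; {-\frac{1}{3}, \frac{1}{2}} match no listed identity.

Key step: from the first term -\frac{3}{2}: the two k-th powers (prefactor -3/2) combine into one argument.
Ratio: r(k) = \frac{1}{3} * 1 / [(k-\frac{1}{3}) (k+\frac{1}{2}) (k+1)] - poly over poly, x = \frac{1}{3} from leading terms; C = -\frac{3}{2} at k = 0.
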